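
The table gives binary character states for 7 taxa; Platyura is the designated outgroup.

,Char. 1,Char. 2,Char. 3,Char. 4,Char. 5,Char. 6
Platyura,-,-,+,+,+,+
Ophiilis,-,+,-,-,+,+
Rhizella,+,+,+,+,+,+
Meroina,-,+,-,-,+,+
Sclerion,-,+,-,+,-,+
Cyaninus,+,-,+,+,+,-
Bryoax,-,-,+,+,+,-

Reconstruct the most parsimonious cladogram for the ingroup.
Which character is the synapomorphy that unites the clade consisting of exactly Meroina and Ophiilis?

Char. 4

Character polarity is set by the outgroup: the derived state is whichever differs from the outgroup's state, so for Char. 3, Char. 4, Char. 5, Char. 6 the derived state is '-', and for the remaining characters it is '+'.
Char. 1 groups Cyaninus and Rhizella, which is incompatible with the clades supported by the remaining characters; treating it as convergent (homoplasy) costs fewer steps than any alternative tree.
Char. 2 (derived state '+') is shared by Meroina, Ophiilis, Rhizella, and Sclerion — a synapomorphy uniting that clade.
Only Meroina, Ophiilis, and Sclerion show the derived state '-' for Char. 3, supporting them as a clade.
Char. 4 (derived state '-') is shared by Meroina and Ophiilis — a synapomorphy uniting that clade.
Char. 5 (derived state '-') is unique to Sclerion (autapomorphy; uninformative for grouping).
Char. 6: derived state '-' in Bryoax and Cyaninus only — synapomorphy for {Bryoax, Cyaninus}.
Most parsimonious ingroup topology: ((((Ophiilis,Meroina),Sclerion),Rhizella),(Cyaninus,Bryoax)).
The clade {Meroina, Ophiilis} is supported by Char. 4: its derived state '-' occurs in exactly those taxa and in no other taxon (including the outgroup).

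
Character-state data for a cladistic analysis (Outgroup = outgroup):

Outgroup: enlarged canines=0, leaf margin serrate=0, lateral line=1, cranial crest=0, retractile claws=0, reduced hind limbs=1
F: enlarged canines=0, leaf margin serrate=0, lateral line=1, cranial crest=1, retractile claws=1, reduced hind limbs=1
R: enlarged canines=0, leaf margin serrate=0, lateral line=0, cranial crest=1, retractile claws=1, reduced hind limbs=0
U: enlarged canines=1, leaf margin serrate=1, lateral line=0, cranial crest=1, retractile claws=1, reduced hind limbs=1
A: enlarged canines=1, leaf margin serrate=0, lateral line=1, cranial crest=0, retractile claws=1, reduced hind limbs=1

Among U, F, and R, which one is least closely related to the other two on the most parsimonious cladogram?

F

Character polarity is set by the outgroup: the derived state is whichever differs from the outgroup's state, so for lateral line, reduced hind limbs the derived state is '0', and for the remaining characters it is '1'.
enlarged canines groups A and U, which is incompatible with the clades supported by the remaining characters; treating it as convergent (homoplasy) costs fewer steps than any alternative tree.
leaf margin serrate: derived state '1' in U only — an autapomorphy, so it tells us nothing about relationships among taxa.
lateral line (derived state '0') is shared by R and U — a synapomorphy uniting that clade.
cranial crest: derived state '1' in F, R, and U only — synapomorphy for {F, R, U}.
retractile claws (derived state '1') is shared by all ingroup taxa — unites the whole ingroup.
reduced hind limbs (derived state '0') is unique to R (autapomorphy; uninformative for grouping).
Most parsimonious ingroup topology: ((F,(R,U)),A).
R and U share a more recent common ancestor with each other than either does with F, so F is the least closely related of the three.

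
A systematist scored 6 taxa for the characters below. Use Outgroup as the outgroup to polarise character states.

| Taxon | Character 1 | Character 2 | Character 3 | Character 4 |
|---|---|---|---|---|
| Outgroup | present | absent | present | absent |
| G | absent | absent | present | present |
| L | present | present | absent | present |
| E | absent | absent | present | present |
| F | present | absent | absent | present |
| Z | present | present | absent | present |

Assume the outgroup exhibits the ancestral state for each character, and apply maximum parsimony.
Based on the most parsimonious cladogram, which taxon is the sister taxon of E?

G

Character polarity is set by the outgroup: the derived state is whichever differs from the outgroup's state, so for Character 1, Character 3 the derived state is 'absent', and for the remaining characters it is 'present'.
Only E and G show the derived state 'absent' for Character 1, supporting them as a clade.
Character 2 (derived state 'present') is shared by L and Z — a synapomorphy uniting that clade.
Character 3: derived state 'absent' in F, L, and Z only — synapomorphy for {F, L, Z}.
Character 4 (derived state 'present') is shared by all ingroup taxa — unites the whole ingroup.
Most parsimonious ingroup topology: ((G,E),((L,Z),F)).
E and G form a cherry on this tree, so they are sister taxa.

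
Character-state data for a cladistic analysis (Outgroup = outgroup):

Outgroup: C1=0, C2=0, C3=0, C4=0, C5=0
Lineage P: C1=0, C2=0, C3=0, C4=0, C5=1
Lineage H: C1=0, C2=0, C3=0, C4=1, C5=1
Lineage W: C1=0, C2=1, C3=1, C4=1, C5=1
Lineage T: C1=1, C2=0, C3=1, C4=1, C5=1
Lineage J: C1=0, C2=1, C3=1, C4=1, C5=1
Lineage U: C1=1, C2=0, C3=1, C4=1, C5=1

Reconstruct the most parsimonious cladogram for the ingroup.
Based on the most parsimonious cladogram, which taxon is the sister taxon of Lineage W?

Lineage J

The outgroup has state '0' for every character, so '1' is the derived state throughout.
C1 (derived state '1') is shared by Lineage T and Lineage U — a synapomorphy uniting that clade.
C2: derived state '1' in Lineage J and Lineage W only — synapomorphy for {Lineage J, Lineage W}.
Only Lineage J, Lineage T, Lineage U, and Lineage W show the derived state '1' for C3, supporting them as a clade.
Only Lineage H, Lineage J, Lineage T, Lineage U, and Lineage W show the derived state '1' for C4, supporting them as a clade.
C5 (derived state '1') is shared by all ingroup taxa — unites the whole ingroup.
Most parsimonious ingroup topology: (Lineage P,(Lineage H,((Lineage W,Lineage J),(Lineage T,Lineage U)))).
Lineage W and Lineage J form a cherry on this tree, so they are sister taxa.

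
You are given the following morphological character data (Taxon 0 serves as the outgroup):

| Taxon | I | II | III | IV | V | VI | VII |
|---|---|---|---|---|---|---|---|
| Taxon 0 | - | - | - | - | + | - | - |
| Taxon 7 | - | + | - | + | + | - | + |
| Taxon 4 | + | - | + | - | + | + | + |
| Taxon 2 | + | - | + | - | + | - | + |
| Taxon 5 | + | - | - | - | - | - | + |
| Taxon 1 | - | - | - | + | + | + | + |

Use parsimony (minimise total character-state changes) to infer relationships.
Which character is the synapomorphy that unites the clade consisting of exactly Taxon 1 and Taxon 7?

IV

Character polarity is set by the outgroup: the derived state is whichever differs from the outgroup's state, so for V the derived state is '-', and for the remaining characters it is '+'.
I: derived state '+' in Taxon 2, Taxon 4, and Taxon 5 only — synapomorphy for {Taxon 2, Taxon 4, Taxon 5}.
II: derived state '+' in Taxon 7 only — an autapomorphy, so it tells us nothing about relationships among taxa.
III (derived state '+') is shared by Taxon 2 and Taxon 4 — a synapomorphy uniting that clade.
IV: derived state '+' in Taxon 1 and Taxon 7 only — synapomorphy for {Taxon 1, Taxon 7}.
V: derived state '-' in Taxon 5 only — an autapomorphy, so it tells us nothing about relationships among taxa.
VI groups Taxon 1 and Taxon 4, which is incompatible with the clades supported by the remaining characters; treating it as convergent (homoplasy) costs fewer steps than any alternative tree.
VII (derived state '+') is shared by all ingroup taxa — unites the whole ingroup.
Most parsimonious ingroup topology: ((Taxon 7,Taxon 1),((Taxon 4,Taxon 2),Taxon 5)).
The clade {Taxon 1, Taxon 7} is supported by IV: its derived state '+' occurs in exactly those taxa and in no other taxon (including the outgroup).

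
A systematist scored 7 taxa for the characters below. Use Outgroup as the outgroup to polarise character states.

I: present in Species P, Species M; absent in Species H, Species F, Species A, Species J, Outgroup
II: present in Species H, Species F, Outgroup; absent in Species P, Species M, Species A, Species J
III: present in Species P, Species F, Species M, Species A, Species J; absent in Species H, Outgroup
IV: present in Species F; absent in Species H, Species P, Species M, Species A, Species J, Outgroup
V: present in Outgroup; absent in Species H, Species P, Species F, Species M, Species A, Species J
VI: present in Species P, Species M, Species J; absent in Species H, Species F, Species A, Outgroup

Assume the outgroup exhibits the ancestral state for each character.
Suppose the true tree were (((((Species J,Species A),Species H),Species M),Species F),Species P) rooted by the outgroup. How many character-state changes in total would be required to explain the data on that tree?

Map each character onto (((((Species J,Species A),Species H),Species M),Species F),Species P) (rooted by Outgroup) and count the minimum state changes it requires (Fitch parsimony):
I: 2; II: 3; III: 2; IV: 1; V: 1; VI: 3.
Total tree length = 12.

12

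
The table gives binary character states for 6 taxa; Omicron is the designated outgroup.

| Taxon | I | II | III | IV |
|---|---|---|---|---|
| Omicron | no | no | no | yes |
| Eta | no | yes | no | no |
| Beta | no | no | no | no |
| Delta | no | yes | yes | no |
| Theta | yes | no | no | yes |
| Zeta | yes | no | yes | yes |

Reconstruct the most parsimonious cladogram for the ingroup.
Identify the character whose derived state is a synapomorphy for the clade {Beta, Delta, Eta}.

Character polarity is set by the outgroup: the derived state is whichever differs from the outgroup's state, so for IV the derived state is 'no', and for the remaining characters it is 'yes'.
I (derived state 'yes') is shared by Theta and Zeta — a synapomorphy uniting that clade.
Only Delta and Eta show the derived state 'yes' for II, supporting them as a clade.
III (state 'yes') occurs in Delta and Zeta but conflicts with the nesting implied by the other characters — most parsimoniously interpreted as homoplasy.
Only Beta, Delta, and Eta show the derived state 'no' for IV, supporting them as a clade.
Most parsimonious ingroup topology: (((Eta,Delta),Beta),(Theta,Zeta)).
The clade {Beta, Delta, Eta} is supported by IV: its derived state 'no' occurs in exactly those taxa and in no other taxon (including the outgroup).

IV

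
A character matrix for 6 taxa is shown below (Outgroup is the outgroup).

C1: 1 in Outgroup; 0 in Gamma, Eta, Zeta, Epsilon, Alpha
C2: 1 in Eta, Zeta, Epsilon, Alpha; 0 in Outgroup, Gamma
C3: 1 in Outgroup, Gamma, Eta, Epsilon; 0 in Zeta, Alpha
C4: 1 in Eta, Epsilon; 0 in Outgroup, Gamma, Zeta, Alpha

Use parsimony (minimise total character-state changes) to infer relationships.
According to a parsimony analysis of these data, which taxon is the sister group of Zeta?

Character polarity is set by the outgroup: the derived state is whichever differs from the outgroup's state, so for C1, C3 the derived state is '0', and for the remaining characters it is '1'.
C1 (derived state '0') is shared by all ingroup taxa — unites the whole ingroup.
C2: derived state '1' in Alpha, Epsilon, Eta, and Zeta only — synapomorphy for {Alpha, Epsilon, Eta, Zeta}.
Only Alpha and Zeta show the derived state '0' for C3, supporting them as a clade.
C4: derived state '1' in Epsilon and Eta only — synapomorphy for {Epsilon, Eta}.
Most parsimonious ingroup topology: (Gamma,((Eta,Epsilon),(Zeta,Alpha))).
Zeta and Alpha form a cherry on this tree, so they are sister taxa.

Alpha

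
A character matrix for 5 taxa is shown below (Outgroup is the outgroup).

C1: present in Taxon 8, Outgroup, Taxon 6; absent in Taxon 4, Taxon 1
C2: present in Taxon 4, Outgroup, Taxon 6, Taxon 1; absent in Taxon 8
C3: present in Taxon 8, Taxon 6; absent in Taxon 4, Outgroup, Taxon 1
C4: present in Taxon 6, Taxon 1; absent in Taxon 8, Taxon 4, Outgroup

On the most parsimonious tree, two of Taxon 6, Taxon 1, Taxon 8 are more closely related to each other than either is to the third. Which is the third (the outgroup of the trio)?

Taxon 1

Character polarity is set by the outgroup: the derived state is whichever differs from the outgroup's state, so for C1, C2 the derived state is 'absent', and for the remaining characters it is 'present'.
C1 (derived state 'absent') is shared by Taxon 1 and Taxon 4 — a synapomorphy uniting that clade.
C2: derived state 'absent' in Taxon 8 only — an autapomorphy, so it tells us nothing about relationships among taxa.
C3: derived state 'present' in Taxon 6 and Taxon 8 only — synapomorphy for {Taxon 6, Taxon 8}.
C4 (state 'present') occurs in Taxon 1 and Taxon 6 but conflicts with the nesting implied by the other characters — most parsimoniously interpreted as homoplasy.
Most parsimonious ingroup topology: ((Taxon 6,Taxon 8),(Taxon 1,Taxon 4)).
Taxon 6 and Taxon 8 share a more recent common ancestor with each other than either does with Taxon 1, so Taxon 1 is the least closely related of the three.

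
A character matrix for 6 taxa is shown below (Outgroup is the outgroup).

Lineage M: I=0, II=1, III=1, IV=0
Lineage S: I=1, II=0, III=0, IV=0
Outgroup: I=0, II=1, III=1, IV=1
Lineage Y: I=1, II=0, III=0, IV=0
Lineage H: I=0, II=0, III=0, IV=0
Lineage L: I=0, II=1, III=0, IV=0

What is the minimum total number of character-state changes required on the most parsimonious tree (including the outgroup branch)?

4

Character polarity is set by the outgroup: the derived state is whichever differs from the outgroup's state, so for II, III, IV the derived state is '0', and for the remaining characters it is '1'.
I: derived state '1' in Lineage S and Lineage Y only — synapomorphy for {Lineage S, Lineage Y}.
II: derived state '0' in Lineage H, Lineage S, and Lineage Y only — synapomorphy for {Lineage H, Lineage S, Lineage Y}.
III (derived state '0') is shared by Lineage H, Lineage L, Lineage S, and Lineage Y — a synapomorphy uniting that clade.
All ingroup taxa share the derived state '0' for IV; it defines the ingroup but does not resolve relationships within it.
Most parsimonious ingroup topology: (((Lineage H,(Lineage S,Lineage Y)),Lineage L),Lineage M).
Changes per character on this tree: I: 1; II: 1; III: 1; IV: 1.
Total = 4.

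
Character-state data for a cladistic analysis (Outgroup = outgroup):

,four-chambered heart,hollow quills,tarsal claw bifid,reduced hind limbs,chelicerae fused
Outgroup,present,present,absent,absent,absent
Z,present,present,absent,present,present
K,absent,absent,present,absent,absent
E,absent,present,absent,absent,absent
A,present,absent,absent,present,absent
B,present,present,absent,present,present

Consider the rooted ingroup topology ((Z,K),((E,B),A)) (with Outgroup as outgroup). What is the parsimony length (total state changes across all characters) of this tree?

10

Map each character onto ((Z,K),((E,B),A)) (rooted by Outgroup) and count the minimum state changes it requires (Fitch parsimony):
four-chambered heart: 2; hollow quills: 2; tarsal claw bifid: 1; reduced hind limbs: 3; chelicerae fused: 2.
Total tree length = 10.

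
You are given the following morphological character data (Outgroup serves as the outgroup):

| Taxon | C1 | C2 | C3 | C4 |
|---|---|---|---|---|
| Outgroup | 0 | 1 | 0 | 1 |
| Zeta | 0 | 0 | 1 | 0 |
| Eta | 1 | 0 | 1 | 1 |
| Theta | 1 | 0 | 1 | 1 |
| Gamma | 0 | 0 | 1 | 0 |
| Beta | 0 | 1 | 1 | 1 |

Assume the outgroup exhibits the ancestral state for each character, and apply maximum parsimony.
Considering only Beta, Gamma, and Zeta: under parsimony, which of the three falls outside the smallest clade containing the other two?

Beta

Character polarity is set by the outgroup: the derived state is whichever differs from the outgroup's state, so for C2, C4 the derived state is '0', and for the remaining characters it is '1'.
Only Eta and Theta show the derived state '1' for C1, supporting them as a clade.
C2 (derived state '0') is shared by Eta, Gamma, Theta, and Zeta — a synapomorphy uniting that clade.
All ingroup taxa share the derived state '1' for C3; it defines the ingroup but does not resolve relationships within it.
C4: derived state '0' in Gamma and Zeta only — synapomorphy for {Gamma, Zeta}.
Most parsimonious ingroup topology: (((Zeta,Gamma),(Eta,Theta)),Beta).
Gamma and Zeta share a more recent common ancestor with each other than either does with Beta, so Beta is the least closely related of the three.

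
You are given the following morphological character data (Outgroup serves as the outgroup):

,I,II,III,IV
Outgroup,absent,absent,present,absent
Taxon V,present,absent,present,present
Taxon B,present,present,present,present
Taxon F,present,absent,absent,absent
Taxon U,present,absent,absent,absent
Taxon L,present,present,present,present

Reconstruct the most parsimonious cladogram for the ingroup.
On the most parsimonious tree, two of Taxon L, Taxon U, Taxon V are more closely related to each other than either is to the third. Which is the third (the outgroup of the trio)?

Taxon U

Character polarity is set by the outgroup: the derived state is whichever differs from the outgroup's state, so for III the derived state is 'absent', and for the remaining characters it is 'present'.
I (derived state 'present') is shared by all ingroup taxa — unites the whole ingroup.
II: derived state 'present' in Taxon B and Taxon L only — synapomorphy for {Taxon B, Taxon L}.
III: derived state 'absent' in Taxon F and Taxon U only — synapomorphy for {Taxon F, Taxon U}.
IV: derived state 'present' in Taxon B, Taxon L, and Taxon V only — synapomorphy for {Taxon B, Taxon L, Taxon V}.
Most parsimonious ingroup topology: ((Taxon V,(Taxon B,Taxon L)),(Taxon F,Taxon U)).
Taxon L and Taxon V share a more recent common ancestor with each other than either does with Taxon U, so Taxon U is the least closely related of the three.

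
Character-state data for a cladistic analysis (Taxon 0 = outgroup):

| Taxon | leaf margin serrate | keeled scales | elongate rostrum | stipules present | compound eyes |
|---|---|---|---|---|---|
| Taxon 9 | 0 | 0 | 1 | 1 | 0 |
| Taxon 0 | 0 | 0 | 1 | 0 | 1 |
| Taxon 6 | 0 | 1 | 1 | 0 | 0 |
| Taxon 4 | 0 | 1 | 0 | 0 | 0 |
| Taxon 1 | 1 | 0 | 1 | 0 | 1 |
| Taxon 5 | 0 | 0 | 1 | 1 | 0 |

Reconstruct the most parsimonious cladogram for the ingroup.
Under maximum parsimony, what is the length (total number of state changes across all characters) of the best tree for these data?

Character polarity is set by the outgroup: the derived state is whichever differs from the outgroup's state, so for elongate rostrum, compound eyes the derived state is '0', and for the remaining characters it is '1'.
leaf margin serrate: derived state '1' in Taxon 1 only — an autapomorphy, so it tells us nothing about relationships among taxa.
keeled scales (derived state '1') is shared by Taxon 4 and Taxon 6 — a synapomorphy uniting that clade.
elongate rostrum (derived state '0') is unique to Taxon 4 (autapomorphy; uninformative for grouping).
stipules present (derived state '1') is shared by Taxon 5 and Taxon 9 — a synapomorphy uniting that clade.
compound eyes: derived state '0' in Taxon 4, Taxon 5, Taxon 6, and Taxon 9 only — synapomorphy for {Taxon 4, Taxon 5, Taxon 6, Taxon 9}.
Most parsimonious ingroup topology: (((Taxon 5,Taxon 9),(Taxon 4,Taxon 6)),Taxon 1).
Changes per character on this tree: leaf margin serrate: 1; keeled scales: 1; elongate rostrum: 1; stipules present: 1; compound eyes: 1.
Total = 5.

5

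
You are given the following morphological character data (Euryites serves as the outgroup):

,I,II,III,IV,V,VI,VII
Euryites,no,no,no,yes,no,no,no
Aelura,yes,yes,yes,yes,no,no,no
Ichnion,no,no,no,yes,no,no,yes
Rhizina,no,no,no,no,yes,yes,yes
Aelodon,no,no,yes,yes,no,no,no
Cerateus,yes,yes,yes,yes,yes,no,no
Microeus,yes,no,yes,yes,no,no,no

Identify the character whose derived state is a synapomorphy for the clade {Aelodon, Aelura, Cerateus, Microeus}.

Character polarity is set by the outgroup: the derived state is whichever differs from the outgroup's state, so for IV the derived state is 'no', and for the remaining characters it is 'yes'.
I (derived state 'yes') is shared by Aelura, Cerateus, and Microeus — a synapomorphy uniting that clade.
II: derived state 'yes' in Aelura and Cerateus only — synapomorphy for {Aelura, Cerateus}.
Only Aelodon, Aelura, Cerateus, and Microeus show the derived state 'yes' for III, supporting them as a clade.
IV (derived state 'no') is unique to Rhizina (autapomorphy; uninformative for grouping).
V groups Cerateus and Rhizina, which is incompatible with the clades supported by the remaining characters; treating it as convergent (homoplasy) costs fewer steps than any alternative tree.
VI (derived state 'yes') is unique to Rhizina (autapomorphy; uninformative for grouping).
Only Ichnion and Rhizina show the derived state 'yes' for VII, supporting them as a clade.
Most parsimonious ingroup topology: ((((Aelura,Cerateus),Microeus),Aelodon),(Ichnion,Rhizina)).
The clade {Aelodon, Aelura, Cerateus, Microeus} is supported by III: its derived state 'yes' occurs in exactly those taxa and in no other taxon (including the outgroup).

III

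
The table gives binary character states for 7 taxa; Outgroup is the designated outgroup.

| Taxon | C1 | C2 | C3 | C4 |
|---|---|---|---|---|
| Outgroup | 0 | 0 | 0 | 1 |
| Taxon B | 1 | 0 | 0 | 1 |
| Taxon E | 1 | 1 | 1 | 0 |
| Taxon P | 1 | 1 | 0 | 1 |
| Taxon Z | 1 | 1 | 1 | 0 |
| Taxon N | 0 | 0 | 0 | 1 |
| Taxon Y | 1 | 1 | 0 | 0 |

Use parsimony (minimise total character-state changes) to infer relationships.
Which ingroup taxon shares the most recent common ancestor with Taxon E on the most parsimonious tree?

Character polarity is set by the outgroup: the derived state is whichever differs from the outgroup's state, so for C4 the derived state is '0', and for the remaining characters it is '1'.
C1 (derived state '1') is shared by Taxon B, Taxon E, Taxon P, Taxon Y, and Taxon Z — a synapomorphy uniting that clade.
Only Taxon E, Taxon P, Taxon Y, and Taxon Z show the derived state '1' for C2, supporting them as a clade.
C3 (derived state '1') is shared by Taxon E and Taxon Z — a synapomorphy uniting that clade.
C4 (derived state '0') is shared by Taxon E, Taxon Y, and Taxon Z — a synapomorphy uniting that clade.
Most parsimonious ingroup topology: ((Taxon B,(((Taxon E,Taxon Z),Taxon Y),Taxon P)),Taxon N).
Taxon E and Taxon Z form a cherry on this tree, so they are sister taxa.

Taxon Z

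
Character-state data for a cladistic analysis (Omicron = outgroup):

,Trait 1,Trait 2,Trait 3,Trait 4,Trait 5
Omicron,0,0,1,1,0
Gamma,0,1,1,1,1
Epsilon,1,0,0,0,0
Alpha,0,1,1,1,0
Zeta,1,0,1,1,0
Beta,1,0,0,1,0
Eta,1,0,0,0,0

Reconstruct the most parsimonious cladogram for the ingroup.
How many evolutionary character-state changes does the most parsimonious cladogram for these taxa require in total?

Character polarity is set by the outgroup: the derived state is whichever differs from the outgroup's state, so for Trait 3, Trait 4 the derived state is '0', and for the remaining characters it is '1'.
Only Beta, Epsilon, Eta, and Zeta show the derived state '1' for Trait 1, supporting them as a clade.
Only Alpha and Gamma show the derived state '1' for Trait 2, supporting them as a clade.
Trait 3 (derived state '0') is shared by Beta, Epsilon, and Eta — a synapomorphy uniting that clade.
Trait 4: derived state '0' in Epsilon and Eta only — synapomorphy for {Epsilon, Eta}.
Trait 5: derived state '1' in Gamma only — an autapomorphy, so it tells us nothing about relationships among taxa.
Most parsimonious ingroup topology: ((Gamma,Alpha),(((Epsilon,Eta),Beta),Zeta)).
Changes per character on this tree: Trait 1: 1; Trait 2: 1; Trait 3: 1; Trait 4: 1; Trait 5: 1.
Total = 5.

5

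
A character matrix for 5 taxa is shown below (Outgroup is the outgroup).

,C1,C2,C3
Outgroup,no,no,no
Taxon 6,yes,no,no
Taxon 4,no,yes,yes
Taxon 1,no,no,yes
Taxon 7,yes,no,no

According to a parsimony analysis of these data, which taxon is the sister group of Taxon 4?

The outgroup has state 'no' for every character, so 'yes' is the derived state throughout.
C1: derived state 'yes' in Taxon 6 and Taxon 7 only — synapomorphy for {Taxon 6, Taxon 7}.
C2 (derived state 'yes') is unique to Taxon 4 (autapomorphy; uninformative for grouping).
Only Taxon 1 and Taxon 4 show the derived state 'yes' for C3, supporting them as a clade.
Most parsimonious ingroup topology: ((Taxon 6,Taxon 7),(Taxon 4,Taxon 1)).
Taxon 4 and Taxon 1 form a cherry on this tree, so they are sister taxa.

Taxon 1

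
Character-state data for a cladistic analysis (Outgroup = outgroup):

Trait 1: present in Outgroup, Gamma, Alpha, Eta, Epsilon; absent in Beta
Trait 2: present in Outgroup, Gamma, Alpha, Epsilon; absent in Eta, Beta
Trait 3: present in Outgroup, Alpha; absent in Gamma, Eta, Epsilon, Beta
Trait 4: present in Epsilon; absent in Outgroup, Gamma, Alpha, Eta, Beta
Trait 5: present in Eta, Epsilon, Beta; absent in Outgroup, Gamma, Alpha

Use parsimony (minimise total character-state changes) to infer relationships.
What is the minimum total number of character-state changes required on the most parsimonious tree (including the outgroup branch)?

Character polarity is set by the outgroup: the derived state is whichever differs from the outgroup's state, so for Trait 1, Trait 2, Trait 3 the derived state is 'absent', and for the remaining characters it is 'present'.
Trait 1 (derived state 'absent') is unique to Beta (autapomorphy; uninformative for grouping).
Trait 2 (derived state 'absent') is shared by Beta and Eta — a synapomorphy uniting that clade.
Trait 3 (derived state 'absent') is shared by Beta, Epsilon, Eta, and Gamma — a synapomorphy uniting that clade.
Trait 4 (derived state 'present') is unique to Epsilon (autapomorphy; uninformative for grouping).
Trait 5: derived state 'present' in Beta, Epsilon, and Eta only — synapomorphy for {Beta, Epsilon, Eta}.
Most parsimonious ingroup topology: ((Gamma,((Eta,Beta),Epsilon)),Alpha).
Changes per character on this tree: Trait 1: 1; Trait 2: 1; Trait 3: 1; Trait 4: 1; Trait 5: 1.
Total = 5.

5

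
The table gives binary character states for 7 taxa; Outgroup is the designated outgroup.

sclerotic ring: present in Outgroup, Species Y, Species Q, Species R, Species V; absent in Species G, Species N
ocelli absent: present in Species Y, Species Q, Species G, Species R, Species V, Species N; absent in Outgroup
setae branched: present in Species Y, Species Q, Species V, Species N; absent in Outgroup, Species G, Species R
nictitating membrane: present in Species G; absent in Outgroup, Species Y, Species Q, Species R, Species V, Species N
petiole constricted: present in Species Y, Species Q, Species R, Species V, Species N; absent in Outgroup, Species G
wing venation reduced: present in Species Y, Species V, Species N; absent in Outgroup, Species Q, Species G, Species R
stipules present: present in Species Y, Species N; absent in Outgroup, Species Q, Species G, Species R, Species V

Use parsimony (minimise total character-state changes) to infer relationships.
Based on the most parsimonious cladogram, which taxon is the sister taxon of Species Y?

Character polarity is set by the outgroup: the derived state is whichever differs from the outgroup's state, so for sclerotic ring the derived state is 'absent', and for the remaining characters it is 'present'.
sclerotic ring groups Species G and Species N, which is incompatible with the clades supported by the remaining characters; treating it as convergent (homoplasy) costs fewer steps than any alternative tree.
All ingroup taxa share the derived state 'present' for ocelli absent; it defines the ingroup but does not resolve relationships within it.
Only Species N, Species Q, Species V, and Species Y show the derived state 'present' for setae branched, supporting them as a clade.
nictitating membrane (derived state 'present') is unique to Species G (autapomorphy; uninformative for grouping).
petiole constricted: derived state 'present' in Species N, Species Q, Species R, Species V, and Species Y only — synapomorphy for {Species N, Species Q, Species R, Species V, Species Y}.
wing venation reduced: derived state 'present' in Species N, Species V, and Species Y only — synapomorphy for {Species N, Species V, Species Y}.
stipules present: derived state 'present' in Species N and Species Y only — synapomorphy for {Species N, Species Y}.
Most parsimonious ingroup topology: (((((Species Y,Species N),Species V),Species Q),Species R),Species G).
Species Y and Species N form a cherry on this tree, so they are sister taxa.

Species N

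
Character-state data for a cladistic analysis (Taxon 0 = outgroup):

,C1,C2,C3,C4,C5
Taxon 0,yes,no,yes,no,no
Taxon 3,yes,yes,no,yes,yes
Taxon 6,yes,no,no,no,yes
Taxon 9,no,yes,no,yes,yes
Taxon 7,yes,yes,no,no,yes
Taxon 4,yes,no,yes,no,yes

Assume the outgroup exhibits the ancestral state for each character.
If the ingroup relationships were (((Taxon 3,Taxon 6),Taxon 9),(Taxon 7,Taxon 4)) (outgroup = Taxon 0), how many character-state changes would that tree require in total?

9

Map each character onto (((Taxon 3,Taxon 6),Taxon 9),(Taxon 7,Taxon 4)) (rooted by Taxon 0) and count the minimum state changes it requires (Fitch parsimony):
C1: 1; C2: 3; C3: 2; C4: 2; C5: 1.
Total tree length = 9.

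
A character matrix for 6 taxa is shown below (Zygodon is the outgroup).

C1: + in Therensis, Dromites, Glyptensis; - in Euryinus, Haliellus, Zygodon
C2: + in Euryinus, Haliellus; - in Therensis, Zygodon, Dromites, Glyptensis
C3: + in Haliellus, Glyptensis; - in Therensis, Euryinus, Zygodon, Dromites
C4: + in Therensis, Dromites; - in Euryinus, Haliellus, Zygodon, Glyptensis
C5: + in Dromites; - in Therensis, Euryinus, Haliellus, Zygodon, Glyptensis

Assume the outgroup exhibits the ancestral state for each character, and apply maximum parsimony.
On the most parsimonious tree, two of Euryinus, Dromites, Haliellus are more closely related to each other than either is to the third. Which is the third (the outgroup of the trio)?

Dromites

The outgroup has state '-' for every character, so '+' is the derived state throughout.
Only Dromites, Glyptensis, and Therensis show the derived state '+' for C1, supporting them as a clade.
C2: derived state '+' in Euryinus and Haliellus only — synapomorphy for {Euryinus, Haliellus}.
C3 (state '+') occurs in Glyptensis and Haliellus but conflicts with the nesting implied by the other characters — most parsimoniously interpreted as homoplasy.
Only Dromites and Therensis show the derived state '+' for C4, supporting them as a clade.
C5: derived state '+' in Dromites only — an autapomorphy, so it tells us nothing about relationships among taxa.
Most parsimonious ingroup topology: ((Haliellus,Euryinus),(Glyptensis,(Dromites,Therensis))).
Euryinus and Haliellus share a more recent common ancestor with each other than either does with Dromites, so Dromites is the least closely related of the three.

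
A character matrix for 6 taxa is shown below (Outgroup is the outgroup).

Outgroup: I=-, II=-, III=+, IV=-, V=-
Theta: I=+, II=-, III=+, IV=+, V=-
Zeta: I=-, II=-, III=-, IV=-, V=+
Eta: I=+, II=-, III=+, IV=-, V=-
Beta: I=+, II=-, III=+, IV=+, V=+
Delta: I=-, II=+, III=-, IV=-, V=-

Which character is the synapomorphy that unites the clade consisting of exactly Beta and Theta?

IV

Character polarity is set by the outgroup: the derived state is whichever differs from the outgroup's state, so for III the derived state is '-', and for the remaining characters it is '+'.
Only Beta, Eta, and Theta show the derived state '+' for I, supporting them as a clade.
II (derived state '+') is unique to Delta (autapomorphy; uninformative for grouping).
Only Delta and Zeta show the derived state '-' for III, supporting them as a clade.
Only Beta and Theta show the derived state '+' for IV, supporting them as a clade.
V groups Beta and Zeta, which is incompatible with the clades supported by the remaining characters; treating it as convergent (homoplasy) costs fewer steps than any alternative tree.
Most parsimonious ingroup topology: (((Theta,Beta),Eta),(Zeta,Delta)).
The clade {Beta, Theta} is supported by IV: its derived state '+' occurs in exactly those taxa and in no other taxon (including the outgroup).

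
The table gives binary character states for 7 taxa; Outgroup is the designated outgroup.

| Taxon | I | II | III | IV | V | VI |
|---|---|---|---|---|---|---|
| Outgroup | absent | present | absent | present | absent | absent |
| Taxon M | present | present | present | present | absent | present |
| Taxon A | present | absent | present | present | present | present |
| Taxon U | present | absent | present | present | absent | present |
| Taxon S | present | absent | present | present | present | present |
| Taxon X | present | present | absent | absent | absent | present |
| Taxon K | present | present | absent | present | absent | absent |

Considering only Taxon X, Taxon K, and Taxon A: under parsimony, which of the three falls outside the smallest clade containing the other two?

Taxon K

Character polarity is set by the outgroup: the derived state is whichever differs from the outgroup's state, so for II, IV the derived state is 'absent', and for the remaining characters it is 'present'.
I (derived state 'present') is shared by all ingroup taxa — unites the whole ingroup.
II: derived state 'absent' in Taxon A, Taxon S, and Taxon U only — synapomorphy for {Taxon A, Taxon S, Taxon U}.
III (derived state 'present') is shared by Taxon A, Taxon M, Taxon S, and Taxon U — a synapomorphy uniting that clade.
IV: derived state 'absent' in Taxon X only — an autapomorphy, so it tells us nothing about relationships among taxa.
V (derived state 'present') is shared by Taxon A and Taxon S — a synapomorphy uniting that clade.
VI: derived state 'present' in Taxon A, Taxon M, Taxon S, Taxon U, and Taxon X only — synapomorphy for {Taxon A, Taxon M, Taxon S, Taxon U, Taxon X}.
Most parsimonious ingroup topology: (((Taxon M,((Taxon A,Taxon S),Taxon U)),Taxon X),Taxon K).
Taxon X and Taxon A share a more recent common ancestor with each other than either does with Taxon K, so Taxon K is the least closely related of the three.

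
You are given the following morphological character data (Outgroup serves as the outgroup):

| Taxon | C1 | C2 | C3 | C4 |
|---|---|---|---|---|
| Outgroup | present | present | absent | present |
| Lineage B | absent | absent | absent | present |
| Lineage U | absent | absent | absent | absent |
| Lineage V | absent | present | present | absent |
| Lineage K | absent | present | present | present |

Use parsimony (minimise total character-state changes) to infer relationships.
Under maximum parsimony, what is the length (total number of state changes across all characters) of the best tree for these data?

5

Character polarity is set by the outgroup: the derived state is whichever differs from the outgroup's state, so for C1, C2, C4 the derived state is 'absent', and for the remaining characters it is 'present'.
C1 (derived state 'absent') is shared by all ingroup taxa — unites the whole ingroup.
C2: derived state 'absent' in Lineage B and Lineage U only — synapomorphy for {Lineage B, Lineage U}.
C3 (derived state 'present') is shared by Lineage K and Lineage V — a synapomorphy uniting that clade.
C4 groups Lineage U and Lineage V, which is incompatible with the clades supported by the remaining characters; treating it as convergent (homoplasy) costs fewer steps than any alternative tree.
Most parsimonious ingroup topology: ((Lineage B,Lineage U),(Lineage V,Lineage K)).
Changes per character on this tree: C1: 1; C2: 1; C3: 1; C4: 2.
Total = 5.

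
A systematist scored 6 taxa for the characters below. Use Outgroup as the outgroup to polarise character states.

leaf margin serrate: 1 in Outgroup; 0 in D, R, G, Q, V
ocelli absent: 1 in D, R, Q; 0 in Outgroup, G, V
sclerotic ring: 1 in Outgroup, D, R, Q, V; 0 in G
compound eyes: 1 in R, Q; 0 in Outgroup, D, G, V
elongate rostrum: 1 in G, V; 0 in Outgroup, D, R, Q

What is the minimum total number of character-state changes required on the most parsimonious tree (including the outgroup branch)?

Character polarity is set by the outgroup: the derived state is whichever differs from the outgroup's state, so for leaf margin serrate, sclerotic ring the derived state is '0', and for the remaining characters it is '1'.
All ingroup taxa share the derived state '0' for leaf margin serrate; it defines the ingroup but does not resolve relationships within it.
Only D, Q, and R show the derived state '1' for ocelli absent, supporting them as a clade.
sclerotic ring (derived state '0') is unique to G (autapomorphy; uninformative for grouping).
compound eyes (derived state '1') is shared by Q and R — a synapomorphy uniting that clade.
elongate rostrum: derived state '1' in G and V only — synapomorphy for {G, V}.
Most parsimonious ingroup topology: ((D,(R,Q)),(G,V)).
Changes per character on this tree: leaf margin serrate: 1; ocelli absent: 1; sclerotic ring: 1; compound eyes: 1; elongate rostrum: 1.
Total = 5.

5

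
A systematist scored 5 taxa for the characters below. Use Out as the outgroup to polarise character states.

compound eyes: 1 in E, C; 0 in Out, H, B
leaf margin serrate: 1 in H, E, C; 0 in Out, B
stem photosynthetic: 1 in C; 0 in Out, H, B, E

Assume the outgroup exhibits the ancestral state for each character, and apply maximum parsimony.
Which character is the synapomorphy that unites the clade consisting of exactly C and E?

The outgroup has state '0' for every character, so '1' is the derived state throughout.
compound eyes (derived state '1') is shared by C and E — a synapomorphy uniting that clade.
leaf margin serrate (derived state '1') is shared by C, E, and H — a synapomorphy uniting that clade.
stem photosynthetic: derived state '1' in C only — an autapomorphy, so it tells us nothing about relationships among taxa.
Most parsimonious ingroup topology: ((H,(E,C)),B).
The clade {C, E} is supported by compound eyes: its derived state '1' occurs in exactly those taxa and in no other taxon (including the outgroup).

compound eyes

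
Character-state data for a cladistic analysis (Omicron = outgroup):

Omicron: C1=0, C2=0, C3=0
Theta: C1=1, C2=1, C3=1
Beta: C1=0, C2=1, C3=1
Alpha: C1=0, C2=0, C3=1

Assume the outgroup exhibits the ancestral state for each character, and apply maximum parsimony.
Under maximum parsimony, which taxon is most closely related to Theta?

Beta

The outgroup has state '0' for every character, so '1' is the derived state throughout.
C1: derived state '1' in Theta only — an autapomorphy, so it tells us nothing about relationships among taxa.
C2 (derived state '1') is shared by Beta and Theta — a synapomorphy uniting that clade.
All ingroup taxa share the derived state '1' for C3; it defines the ingroup but does not resolve relationships within it.
Most parsimonious ingroup topology: ((Theta,Beta),Alpha).
Theta and Beta form a cherry on this tree, so they are sister taxa.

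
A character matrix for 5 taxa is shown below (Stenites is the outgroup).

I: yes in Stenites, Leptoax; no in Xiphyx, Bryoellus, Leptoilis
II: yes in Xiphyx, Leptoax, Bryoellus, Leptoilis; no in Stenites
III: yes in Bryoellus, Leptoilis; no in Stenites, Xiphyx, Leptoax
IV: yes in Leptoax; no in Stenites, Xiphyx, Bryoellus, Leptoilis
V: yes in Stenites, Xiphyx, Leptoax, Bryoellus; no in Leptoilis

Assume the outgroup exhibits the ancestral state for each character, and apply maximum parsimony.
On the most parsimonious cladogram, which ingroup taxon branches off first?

Character polarity is set by the outgroup: the derived state is whichever differs from the outgroup's state, so for I, V the derived state is 'no', and for the remaining characters it is 'yes'.
I: derived state 'no' in Bryoellus, Leptoilis, and Xiphyx only — synapomorphy for {Bryoellus, Leptoilis, Xiphyx}.
II (derived state 'yes') is shared by all ingroup taxa — unites the whole ingroup.
Only Bryoellus and Leptoilis show the derived state 'yes' for III, supporting them as a clade.
IV: derived state 'yes' in Leptoax only — an autapomorphy, so it tells us nothing about relationships among taxa.
V (derived state 'no') is unique to Leptoilis (autapomorphy; uninformative for grouping).
Most parsimonious ingroup topology: ((Xiphyx,(Bryoellus,Leptoilis)),Leptoax).
Leptoax is sister to the clade containing all other ingroup taxa, so it is the earliest-diverging (most basal) ingroup lineage.

Leptoax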